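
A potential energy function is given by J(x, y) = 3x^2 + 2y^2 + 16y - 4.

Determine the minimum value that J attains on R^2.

-36

J(x,y) separates as P(x) + Q(y) − 4, so its minimum is min P + min Q − 4.
P'(x) = 6x vanishes at x ∈ {0}; Q'(y) = 4y + 16 vanishes at y ∈ {-4}.
Local minima of P (where P''>0): P(0)=0. Local minima of Q: Q(-4)=-32.
So the global minimum of J is P(0) + Q(-4) − 4 = 0 − 32 − 4 = -36, attained at (0, -4).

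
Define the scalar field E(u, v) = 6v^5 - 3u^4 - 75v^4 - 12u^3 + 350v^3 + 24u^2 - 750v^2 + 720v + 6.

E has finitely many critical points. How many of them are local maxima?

4

E separates as a function of u plus a function of v, so ∇E=0 decouples.
∂E/∂u = -12u(u - 1)(u + 4) = 0 at u ∈ {-4, 0, 1}; ∂E/∂v = 30(v - 4)(v - 3)(v - 2)(v - 1) = 0 at v ∈ {1, 2, 3, 4}.
The Hessian is diagonal: diag(E_uu, E_vv). Second derivatives: E_uu(-4)=-240, E_uu(0)=48, E_uu(1)=-60; E_vv(1)=-180, E_vv(2)=60, E_vv(3)=-60, E_vv(4)=180.
Local maxima occur where both diagonal entries negative: (-4, 1), (-4, 3), (1, 1), (1, 3). Count: 4.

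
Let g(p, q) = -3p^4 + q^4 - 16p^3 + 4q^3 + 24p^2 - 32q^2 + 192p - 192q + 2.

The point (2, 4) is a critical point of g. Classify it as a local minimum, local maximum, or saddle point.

The mixed partial ∂²g/∂p∂q is 0, so the Hessian at any point is diag(g_pp, g_qq) = diag(12(-3p^2 - 8p + 4), 4(3q^2 + 6q - 16)).
At (2, 4): H = diag(-288, 224).
The eigenvalues have opposite signs, so H is indefinite: a saddle point.

saddle point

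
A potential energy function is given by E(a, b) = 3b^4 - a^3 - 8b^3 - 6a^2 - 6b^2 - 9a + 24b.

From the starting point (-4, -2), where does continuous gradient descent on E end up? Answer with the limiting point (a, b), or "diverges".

(-3, -1)

E is separable, so gradient descent decouples: a follows -∂E/∂a, b follows -∂E/∂b.
∂E/∂a = -3(a + 1)(a + 3); at a=-4 this is -9, so a increases.
∂E/∂b = 12(b - 2)(b - 1)(b + 1); at b=-2 this is -144, so b increases.
a converges to its nearest critical value -3 (a local min of the a-part); b converges to -1. The iterate converges to (-3, -1).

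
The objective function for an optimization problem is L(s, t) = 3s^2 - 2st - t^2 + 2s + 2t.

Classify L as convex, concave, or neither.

L is quadratic, so its Hessian is the constant matrix H = [[6, -2], [-2, -2]].
det(H) = -16, tr(H) = 4.
det(H) < 0, so H is indefinite: neither convex nor concave.

neither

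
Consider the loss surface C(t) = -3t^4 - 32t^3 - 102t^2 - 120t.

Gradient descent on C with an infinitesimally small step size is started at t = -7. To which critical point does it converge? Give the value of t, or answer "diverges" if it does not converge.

C'(t) = -12(t + 1)(t + 2)(t + 5), so C'(-7) = 720.
Gradient descent moves in the -C' direction, i.e. t is decreasing.
There is no critical point below t=-7, and C' keeps the same sign, so the iterate runs off to −∞.

diverges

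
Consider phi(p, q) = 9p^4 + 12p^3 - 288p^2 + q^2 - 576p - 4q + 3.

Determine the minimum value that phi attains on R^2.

-3841

phi(p,q) separates as A(p) + B(q) + 3, so its minimum is min A + min B + 3.
A'(p) = 36(p - 4)(p + 1)(p + 4) vanishes at p ∈ {-4, -1, 4}; B'(q) = 2q - 4 vanishes at q ∈ {2}.
Local minima of A (where A''>0): A(-4)=-768, A(4)=-3840. Local minima of B: B(2)=-4.
So the global minimum of phi is A(4) + B(2) + 3 = -3840 − 4 + 3 = -3841, attained at (4, 2).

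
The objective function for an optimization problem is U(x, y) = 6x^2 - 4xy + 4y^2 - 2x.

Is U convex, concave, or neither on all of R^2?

U is quadratic, so its Hessian is the constant matrix H = [[12, -4], [-4, 8]].
det(H) = 80, tr(H) = 20.
det(H) > 0 and tr(H) > 0, so H is positive definite everywhere: convex.

convex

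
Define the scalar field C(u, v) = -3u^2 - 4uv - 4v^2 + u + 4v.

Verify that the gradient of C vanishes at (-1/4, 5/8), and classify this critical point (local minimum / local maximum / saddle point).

∇C = (-6u - 4v + 1, -4u - 8v + 4); substituting (-1/4, 5/8) gives ∇C = (0, 0), so (-1/4, 5/8) is indeed a critical point.
The Hessian of C is constant: H = [[-6, -4], [-4, -8]].
det(H) = (-6)·(-8) − (-4)² = 32.
det(H) > 0 and tr(H) = -14 < 0, so H is negative definite and the point is a local maximum.

local maximum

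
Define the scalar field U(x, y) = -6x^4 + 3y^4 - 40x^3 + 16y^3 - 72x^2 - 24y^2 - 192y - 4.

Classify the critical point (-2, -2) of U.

saddle point

The mixed partial ∂²U/∂x∂y is 0, so the Hessian at any point is diag(U_xx, U_yy) = diag(-24(3x^2 + 10x + 6), 12(3y^2 + 8y - 4)).
At (-2, -2): H = diag(48, -96).
The eigenvalues have opposite signs, so H is indefinite: a saddle point.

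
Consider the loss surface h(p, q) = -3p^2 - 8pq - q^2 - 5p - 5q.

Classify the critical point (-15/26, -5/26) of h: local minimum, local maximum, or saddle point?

The Hessian of h is constant: H = [[-6, -8], [-8, -2]].
det(H) = (-6)·(-2) − (-8)² = -52.
Since det(H) < 0, H is indefinite and the critical point is a saddle point.

saddle point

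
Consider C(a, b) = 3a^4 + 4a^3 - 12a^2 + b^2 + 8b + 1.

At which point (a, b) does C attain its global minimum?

(-2, -4)

C(a,b) separates as P(a) + Q(b) + 1, so its minimum is min P + min Q + 1.
P'(a) = 12a(a - 1)(a + 2) vanishes at a ∈ {-2, 0, 1}; Q'(b) = 2b + 8 vanishes at b ∈ {-4}.
Local minima of P (where P''>0): P(-2)=-32, P(1)=-5. Local minima of Q: Q(-4)=-16.
So the global minimum of C is P(-2) + Q(-4) + 1 = -32 − 16 + 1 = -47, attained at (-2, -4).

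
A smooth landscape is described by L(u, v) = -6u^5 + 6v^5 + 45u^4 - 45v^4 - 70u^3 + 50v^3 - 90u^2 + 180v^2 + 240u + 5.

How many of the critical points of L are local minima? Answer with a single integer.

L separates as a function of u plus a function of v, so ∇L=0 decouples.
∂L/∂u = -30(u - 4)(u - 2)(u - 1)(u + 1) = 0 at u ∈ {-1, 1, 2, 4}; ∂L/∂v = 30v(v - 4)(v - 3)(v + 1) = 0 at v ∈ {-1, 0, 3, 4}.
The Hessian is diagonal: diag(L_uu, L_vv). Second derivatives: L_uu(-1)=900, L_uu(1)=-180, L_uu(2)=180, L_uu(4)=-900; L_vv(-1)=-600, L_vv(0)=360, L_vv(3)=-360, L_vv(4)=600.
Local minima occur where both diagonal entries positive: (-1, 0), (-1, 4), (2, 0), (2, 4). Count: 4.

4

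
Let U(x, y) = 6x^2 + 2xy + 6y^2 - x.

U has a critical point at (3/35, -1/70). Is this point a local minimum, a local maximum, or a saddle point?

local minimum

The Hessian of U is constant: H = [[12, 2], [2, 12]].
det(H) = 12·12 − 2² = 140.
det(H) > 0 and tr(H) = 24 > 0, so H is positive definite and the point is a local minimum.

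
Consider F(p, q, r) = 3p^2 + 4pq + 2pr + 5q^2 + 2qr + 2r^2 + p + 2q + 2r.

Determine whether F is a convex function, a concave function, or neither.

F is quadratic, so its Hessian is the constant matrix H = [[6, 4, 2], [4, 10, 2], [2, 2, 4]].
Leading principal minors: 6, 44, 144.
All positive ⇒ H ≻ 0 ⇒ convex.

convex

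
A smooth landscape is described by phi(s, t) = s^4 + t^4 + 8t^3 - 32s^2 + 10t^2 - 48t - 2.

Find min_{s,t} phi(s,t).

-287

phi(s,t) separates as P(s) + Q(t) − 2, so its minimum is min P + min Q − 2.
P'(s) = 4s(s - 4)(s + 4) vanishes at s ∈ {-4, 0, 4}; Q'(t) = 4(t - 1)(t + 3)(t + 4) vanishes at t ∈ {-4, -3, 1}.
Local minima of P (where P''>0): P(-4)=-256, P(4)=-256. Local minima of Q: Q(-4)=96, Q(1)=-29.
So the global minimum of phi is P(-4) + Q(1) − 2 = -256 − 29 − 2 = -287, attained at (-4, 1).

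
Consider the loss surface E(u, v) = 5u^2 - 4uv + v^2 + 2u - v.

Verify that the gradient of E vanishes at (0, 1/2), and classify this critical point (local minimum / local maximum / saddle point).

local minimum

∇E = (10u - 4v + 2, -4u + 2v - 1); substituting (0, 1/2) gives ∇E = (0, 0), so (0, 1/2) is indeed a critical point.
The Hessian of E is constant: H = [[10, -4], [-4, 2]].
det(H) = 10·2 − (-4)² = 4.
det(H) > 0 and tr(H) = 12 > 0, so H is positive definite and the point is a local minimum.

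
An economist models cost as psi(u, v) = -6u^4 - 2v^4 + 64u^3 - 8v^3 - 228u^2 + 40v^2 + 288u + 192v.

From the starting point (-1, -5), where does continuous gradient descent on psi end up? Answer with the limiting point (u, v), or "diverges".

diverges

psi is separable, so gradient descent decouples: u follows -∂psi/∂u, v follows -∂psi/∂v.
∂psi/∂u = -24(u - 4)(u - 3)(u - 1); at u=-1 this is 960, so u decreases.
∂psi/∂v = -8(v - 3)(v + 2)(v + 4); at v=-5 this is 192, so v decreases.
The u-coordinate has no critical point in that direction and runs off to infinity.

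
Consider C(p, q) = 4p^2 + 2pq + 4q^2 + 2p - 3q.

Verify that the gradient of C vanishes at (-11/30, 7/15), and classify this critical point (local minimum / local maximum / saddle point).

∇C = (8p + 2q + 2, 2p + 8q - 3); substituting (-11/30, 7/15) gives ∇C = (0, 0), so (-11/30, 7/15) is indeed a critical point.
The Hessian of C is constant: H = [[8, 2], [2, 8]].
det(H) = 8·8 − 2² = 60.
det(H) > 0 and tr(H) = 16 > 0, so H is positive definite and the point is a local minimum.

local minimum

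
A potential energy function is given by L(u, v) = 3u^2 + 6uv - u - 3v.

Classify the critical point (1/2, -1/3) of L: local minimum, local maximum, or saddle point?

saddle point

The Hessian of L is constant: H = [[6, 6], [6, 0]].
det(H) = 6·0 − 6² = -36.
Since det(H) < 0, H is indefinite and the critical point is a saddle point.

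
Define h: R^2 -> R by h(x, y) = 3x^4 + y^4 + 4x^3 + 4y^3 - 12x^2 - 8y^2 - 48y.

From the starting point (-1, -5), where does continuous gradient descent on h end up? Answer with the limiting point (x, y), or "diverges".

h is separable, so gradient descent decouples: x follows -∂h/∂x, y follows -∂h/∂y.
∂h/∂x = 12x(x - 1)(x + 2); at x=-1 this is 24, so x decreases.
∂h/∂y = 4(y - 2)(y + 2)(y + 3); at y=-5 this is -168, so y increases.
x converges to its nearest critical value -2 (a local min of the x-part); y converges to -3. The iterate converges to (-2, -3).

(-2, -3)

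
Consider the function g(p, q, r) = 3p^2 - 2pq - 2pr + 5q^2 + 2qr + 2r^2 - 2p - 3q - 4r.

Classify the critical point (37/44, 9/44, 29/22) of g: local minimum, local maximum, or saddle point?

The Hessian is constant: H = [[6, -2, -2], [-2, 10, 2], [-2, 2, 4]].
Leading principal minors: Δ₁ = 6, Δ₂ = 56, Δ₃ = 176.
All leading minors are positive, so H is positive definite: a local minimum.

local minimum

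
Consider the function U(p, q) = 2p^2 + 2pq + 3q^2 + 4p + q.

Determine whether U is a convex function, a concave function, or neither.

U is quadratic, so its Hessian is the constant matrix H = [[4, 2], [2, 6]].
det(H) = 20, tr(H) = 10.
det(H) > 0 and tr(H) > 0, so H is positive definite everywhere: convex.

convex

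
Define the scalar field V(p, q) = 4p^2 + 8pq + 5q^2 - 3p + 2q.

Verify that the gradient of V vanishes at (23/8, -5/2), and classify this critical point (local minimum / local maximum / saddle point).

local minimum

∇V = (8p + 8q - 3, 8p + 10q + 2); substituting (23/8, -5/2) gives ∇V = (0, 0), so (23/8, -5/2) is indeed a critical point.
The Hessian of V is constant: H = [[8, 8], [8, 10]].
det(H) = 8·10 − 8² = 16.
det(H) > 0 and tr(H) = 18 > 0, so H is positive definite and the point is a local minimum.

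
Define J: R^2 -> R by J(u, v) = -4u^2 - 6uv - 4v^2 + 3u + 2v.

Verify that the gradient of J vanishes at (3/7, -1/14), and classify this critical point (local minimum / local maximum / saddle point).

local maximum

∇J = (-8u - 6v + 3, -6u - 8v + 2); substituting (3/7, -1/14) gives ∇J = (0, 0), so (3/7, -1/14) is indeed a critical point.
The Hessian of J is constant: H = [[-8, -6], [-6, -8]].
det(H) = (-8)·(-8) − (-6)² = 28.
det(H) > 0 and tr(H) = -16 < 0, so H is negative definite and the point is a local maximum.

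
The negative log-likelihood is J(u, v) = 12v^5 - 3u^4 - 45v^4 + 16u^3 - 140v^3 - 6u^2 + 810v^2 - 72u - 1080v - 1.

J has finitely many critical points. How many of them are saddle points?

6

J separates as a function of u plus a function of v, so ∇J=0 decouples.
∂J/∂u = -12(u - 3)(u - 2)(u + 1) = 0 at u ∈ {-1, 2, 3}; ∂J/∂v = 60(v - 3)(v - 2)(v - 1)(v + 3) = 0 at v ∈ {-3, 1, 2, 3}.
The Hessian is diagonal: diag(J_uu, J_vv). Second derivatives: J_uu(-1)=-144, J_uu(2)=36, J_uu(3)=-48; J_vv(-3)=-7200, J_vv(1)=480, J_vv(2)=-300, J_vv(3)=720.
Saddle points occur where the two diagonal entries have opposite signs: (-1, 1), (-1, 3), (2, -3), (2, 2), (3, 1), (3, 3). Count: 6.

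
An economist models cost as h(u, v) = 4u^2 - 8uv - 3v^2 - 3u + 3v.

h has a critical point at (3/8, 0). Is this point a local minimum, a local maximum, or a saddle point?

saddle point

The Hessian of h is constant: H = [[8, -8], [-8, -6]].
det(H) = 8·(-6) − (-8)² = -112.
Since det(H) < 0, H is indefinite and the critical point is a saddle point.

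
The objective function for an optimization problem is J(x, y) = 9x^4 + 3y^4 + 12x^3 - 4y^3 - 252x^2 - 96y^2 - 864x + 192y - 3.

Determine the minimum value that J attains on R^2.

J(x,y) separates as P(x) + Q(y) − 3, so its minimum is min P + min Q − 3.
P'(x) = 36(x - 4)(x + 2)(x + 3) vanishes at x ∈ {-3, -2, 4}; Q'(y) = 12(y - 4)(y - 1)(y + 4) vanishes at y ∈ {-4, 1, 4}.
Local minima of P (where P''>0): P(-3)=729, P(4)=-4416. Local minima of Q: Q(-4)=-1280, Q(4)=-256.
So the global minimum of J is P(4) + Q(-4) − 3 = -4416 − 1280 − 3 = -5699, attained at (4, -4).

-5699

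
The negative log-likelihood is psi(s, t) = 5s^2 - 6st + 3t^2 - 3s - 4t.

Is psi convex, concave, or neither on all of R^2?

psi is quadratic, so its Hessian is the constant matrix H = [[10, -6], [-6, 6]].
det(H) = 24, tr(H) = 16.
det(H) > 0 and tr(H) > 0, so H is positive definite everywhere: convex.

convex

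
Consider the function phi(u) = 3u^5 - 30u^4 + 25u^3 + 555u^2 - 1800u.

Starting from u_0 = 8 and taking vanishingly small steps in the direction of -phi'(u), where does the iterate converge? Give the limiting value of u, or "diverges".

5

phi'(u) = 15(u - 5)(u - 4)(u - 2)(u + 3), so phi'(8) = 11880.
Gradient descent moves in the -phi' direction, i.e. u is decreasing.
The nearest critical point in that direction is u = 5, where phi'' = 360 > 0 (a local minimum). The iterate converges there.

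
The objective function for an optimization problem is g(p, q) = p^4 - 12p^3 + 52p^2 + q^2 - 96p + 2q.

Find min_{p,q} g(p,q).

-65

g(p,q) separates as A(p) + B(q), so its minimum is min A + min B.
A'(p) = 4(p - 4)(p - 3)(p - 2) vanishes at p ∈ {2, 3, 4}; B'(q) = 2q + 2 vanishes at q ∈ {-1}.
Local minima of A (where A''>0): A(2)=-64, A(4)=-64. Local minima of B: B(-1)=-1.
So the global minimum of g is A(2) + B(-1) = -64 − 1 = -65, attained at (2, -1).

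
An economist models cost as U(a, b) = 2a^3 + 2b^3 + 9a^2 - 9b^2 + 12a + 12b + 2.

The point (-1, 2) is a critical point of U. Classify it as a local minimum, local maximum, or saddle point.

local minimum

The mixed partial ∂²U/∂a∂b is 0, so the Hessian at any point is diag(U_aa, U_bb) = diag(6(2a + 3), 6(2b - 3)).
At (-1, 2): H = diag(6, 6).
Both eigenvalues are positive, so H is positive definite: a local minimum.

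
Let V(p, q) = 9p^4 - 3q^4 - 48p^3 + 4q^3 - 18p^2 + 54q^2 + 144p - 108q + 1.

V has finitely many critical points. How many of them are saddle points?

5

V separates as a function of p plus a function of q, so ∇V=0 decouples.
∂V/∂p = 36(p - 4)(p - 1)(p + 1) = 0 at p ∈ {-1, 1, 4}; ∂V/∂q = -12(q - 3)(q - 1)(q + 3) = 0 at q ∈ {-3, 1, 3}.
The Hessian is diagonal: diag(V_pp, V_qq). Second derivatives: V_pp(-1)=360, V_pp(1)=-216, V_pp(4)=540; V_qq(-3)=-288, V_qq(1)=96, V_qq(3)=-144.
Saddle points occur where the two diagonal entries have opposite signs: (-1, -3), (-1, 3), (1, 1), (4, -3), (4, 3). Count: 5.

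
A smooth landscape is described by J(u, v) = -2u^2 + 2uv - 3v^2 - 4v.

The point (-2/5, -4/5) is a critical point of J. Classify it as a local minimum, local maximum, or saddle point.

The Hessian of J is constant: H = [[-4, 2], [2, -6]].
det(H) = (-4)·(-6) − 2² = 20.
det(H) > 0 and tr(H) = -10 < 0, so H is negative definite and the point is a local maximum.

local maximum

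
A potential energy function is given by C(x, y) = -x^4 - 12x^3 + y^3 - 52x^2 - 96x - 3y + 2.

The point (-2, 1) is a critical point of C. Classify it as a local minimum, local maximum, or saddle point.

The mixed partial ∂²C/∂x∂y is 0, so the Hessian at any point is diag(C_xx, C_yy) = diag(-4(3x^2 + 18x + 26), 6y).
At (-2, 1): H = diag(-8, 6).
The eigenvalues have opposite signs, so H is indefinite: a saddle point.

saddle point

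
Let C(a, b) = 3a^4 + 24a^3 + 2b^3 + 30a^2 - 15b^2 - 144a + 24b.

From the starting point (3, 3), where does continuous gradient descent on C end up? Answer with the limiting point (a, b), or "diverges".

C is separable, so gradient descent decouples: a follows -∂C/∂a, b follows -∂C/∂b.
∂C/∂a = 12(a - 1)(a + 3)(a + 4); at a=3 this is 1008, so a decreases.
∂C/∂b = 6(b - 4)(b - 1); at b=3 this is -12, so b increases.
a converges to its nearest critical value 1 (a local min of the a-part); b converges to 4. The iterate converges to (1, 4).

(1, 4)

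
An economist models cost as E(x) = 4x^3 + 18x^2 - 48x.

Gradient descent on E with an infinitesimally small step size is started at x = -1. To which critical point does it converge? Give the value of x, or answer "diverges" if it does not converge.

E'(x) = 12(x - 1)(x + 4), so E'(-1) = -72.
Gradient descent moves in the -E' direction, i.e. x is increasing.
The nearest critical point in that direction is x = 1, where E'' = 60 > 0 (a local minimum). The iterate converges there.

1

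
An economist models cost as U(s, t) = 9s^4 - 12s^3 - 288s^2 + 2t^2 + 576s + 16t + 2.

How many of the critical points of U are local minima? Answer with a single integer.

U separates as a function of s plus a function of t, so ∇U=0 decouples.
∂U/∂s = 36(s - 4)(s - 1)(s + 4) = 0 at s ∈ {-4, 1, 4}; ∂U/∂t = 4(t + 4) = 0 at t ∈ {-4}.
The Hessian is diagonal: diag(U_ss, U_tt). Second derivatives: U_ss(-4)=1440, U_ss(1)=-540, U_ss(4)=864; U_tt(-4)=4.
Local minima occur where both diagonal entries positive: (-4, -4), (4, -4). Count: 2.

2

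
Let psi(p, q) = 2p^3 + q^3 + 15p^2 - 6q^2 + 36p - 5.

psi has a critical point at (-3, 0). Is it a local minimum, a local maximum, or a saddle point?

local maximum

The mixed partial ∂²psi/∂p∂q is 0, so the Hessian at any point is diag(psi_pp, psi_qq) = diag(6(2p + 5), 6(q - 2)).
At (-3, 0): H = diag(-6, -12).
Both eigenvalues are negative, so H is negative definite: a local maximum.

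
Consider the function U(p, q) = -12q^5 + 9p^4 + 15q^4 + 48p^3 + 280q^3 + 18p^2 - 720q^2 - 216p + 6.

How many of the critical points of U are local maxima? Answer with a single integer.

U separates as a function of p plus a function of q, so ∇U=0 decouples.
∂U/∂p = 36(p - 1)(p + 2)(p + 3) = 0 at p ∈ {-3, -2, 1}; ∂U/∂q = -60q(q - 3)(q - 2)(q + 4) = 0 at q ∈ {-4, 0, 2, 3}.
The Hessian is diagonal: diag(U_pp, U_qq). Second derivatives: U_pp(-3)=144, U_pp(-2)=-108, U_pp(1)=432; U_qq(-4)=10080, U_qq(0)=-1440, U_qq(2)=720, U_qq(3)=-1260.
Local maxima occur where both diagonal entries negative: (-2, 0), (-2, 3). Count: 2.

2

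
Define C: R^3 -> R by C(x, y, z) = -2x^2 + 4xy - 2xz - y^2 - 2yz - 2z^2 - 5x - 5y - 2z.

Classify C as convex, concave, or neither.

C is quadratic, so its Hessian is the constant matrix H = [[-4, 4, -2], [4, -2, -2], [-2, -2, -4]].
Leading principal minors: -4, -8, 88.
Neither pattern holds ⇒ H is indefinite ⇒ neither convex nor concave.

neither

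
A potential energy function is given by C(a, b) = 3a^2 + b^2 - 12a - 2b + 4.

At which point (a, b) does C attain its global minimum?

(2, 1)

C(a,b) separates as P(a) + Q(b) + 4, so its minimum is min P + min Q + 4.
P'(a) = 6a - 12 vanishes at a ∈ {2}; Q'(b) = 2b - 2 vanishes at b ∈ {1}.
Local minima of P (where P''>0): P(2)=-12. Local minima of Q: Q(1)=-1.
So the global minimum of C is P(2) + Q(1) + 4 = -12 − 1 + 4 = -9, attained at (2, 1).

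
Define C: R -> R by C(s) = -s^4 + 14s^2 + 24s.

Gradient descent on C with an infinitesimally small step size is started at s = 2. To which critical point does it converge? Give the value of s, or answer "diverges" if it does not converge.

C'(s) = -4(s - 3)(s + 1)(s + 2), so C'(2) = 48.
Gradient descent moves in the -C' direction, i.e. s is decreasing.
The nearest critical point in that direction is s = -1, where C'' = 16 > 0 (a local minimum). The iterate converges there.

-1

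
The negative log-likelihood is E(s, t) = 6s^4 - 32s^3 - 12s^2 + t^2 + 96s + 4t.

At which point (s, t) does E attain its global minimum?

(4, -2)

E(s,t) separates as P(s) + Q(t), so its minimum is min P + min Q.
P'(s) = 24(s - 4)(s - 1)(s + 1) vanishes at s ∈ {-1, 1, 4}; Q'(t) = 2(t + 2) vanishes at t ∈ {-2}.
Local minima of P (where P''>0): P(-1)=-70, P(4)=-320. Local minima of Q: Q(-2)=-4.
So the global minimum of E is P(4) + Q(-2) = -320 − 4 = -324, attained at (4, -2).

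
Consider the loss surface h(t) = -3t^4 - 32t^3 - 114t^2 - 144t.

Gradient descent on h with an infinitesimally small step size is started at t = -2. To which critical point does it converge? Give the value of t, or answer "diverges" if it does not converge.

-3

h'(t) = -12(t + 1)(t + 3)(t + 4), so h'(-2) = 24.
Gradient descent moves in the -h' direction, i.e. t is decreasing.
The nearest critical point in that direction is t = -3, where h'' = 24 > 0 (a local minimum). The iterate converges there.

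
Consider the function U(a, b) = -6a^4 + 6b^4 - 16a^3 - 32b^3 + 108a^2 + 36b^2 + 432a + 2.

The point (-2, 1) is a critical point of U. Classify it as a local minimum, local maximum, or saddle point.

saddle point

The mixed partial ∂²U/∂a∂b is 0, so the Hessian at any point is diag(U_aa, U_bb) = diag(24(-3a^2 - 4a + 9), 24(3b^2 - 8b + 3)).
At (-2, 1): H = diag(120, -48).
The eigenvalues have opposite signs, so H is indefinite: a saddle point.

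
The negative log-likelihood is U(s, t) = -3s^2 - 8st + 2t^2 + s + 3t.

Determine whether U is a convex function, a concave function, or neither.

U is quadratic, so its Hessian is the constant matrix H = [[-6, -8], [-8, 4]].
det(H) = -88, tr(H) = -2.
det(H) < 0, so H is indefinite: neither convex nor concave.

neither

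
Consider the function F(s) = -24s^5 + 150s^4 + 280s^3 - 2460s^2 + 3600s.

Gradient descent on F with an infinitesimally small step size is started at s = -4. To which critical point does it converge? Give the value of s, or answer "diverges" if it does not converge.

F'(s) = -120(s - 5)(s - 2)(s - 1)(s + 3), so F'(-4) = -32400.
Gradient descent moves in the -F' direction, i.e. s is increasing.
The nearest critical point in that direction is s = -3, where F'' = 19200 > 0 (a local minimum). The iterate converges there.

-3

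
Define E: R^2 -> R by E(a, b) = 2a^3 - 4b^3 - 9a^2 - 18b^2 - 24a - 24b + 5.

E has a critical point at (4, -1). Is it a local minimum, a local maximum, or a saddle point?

The mixed partial ∂²E/∂a∂b is 0, so the Hessian at any point is diag(E_aa, E_bb) = diag(6(2a - 3), -12(2b + 3)).
At (4, -1): H = diag(30, -12).
The eigenvalues have opposite signs, so H is indefinite: a saddle point.

saddle point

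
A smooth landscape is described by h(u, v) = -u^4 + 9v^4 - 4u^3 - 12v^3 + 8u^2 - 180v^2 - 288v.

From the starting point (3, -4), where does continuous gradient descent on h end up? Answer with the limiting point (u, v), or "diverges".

h is separable, so gradient descent decouples: u follows -∂h/∂u, v follows -∂h/∂v.
∂h/∂u = -4u(u - 1)(u + 4); at u=3 this is -168, so u increases.
∂h/∂v = 36(v - 4)(v + 1)(v + 2); at v=-4 this is -1728, so v increases.
The u-coordinate has no critical point in that direction and runs off to infinity.

diverges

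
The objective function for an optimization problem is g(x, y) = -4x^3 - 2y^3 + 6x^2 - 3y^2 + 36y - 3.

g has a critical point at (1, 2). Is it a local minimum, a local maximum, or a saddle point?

local maximum

The mixed partial ∂²g/∂x∂y is 0, so the Hessian at any point is diag(g_xx, g_yy) = diag(12(-2x + 1), -6(2y + 1)).
At (1, 2): H = diag(-12, -30).
Both eigenvalues are negative, so H is negative definite: a local maximum.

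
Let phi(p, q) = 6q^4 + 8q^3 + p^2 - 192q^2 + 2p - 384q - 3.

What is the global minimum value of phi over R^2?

phi(p,q) separates as A(p) + B(q) − 3, so its minimum is min A + min B − 3.
A'(p) = 2p + 2 vanishes at p ∈ {-1}; B'(q) = 24(q - 4)(q + 1)(q + 4) vanishes at q ∈ {-4, -1, 4}.
Local minima of A (where A''>0): A(-1)=-1. Local minima of B: B(-4)=-512, B(4)=-2560.
So the global minimum of phi is A(-1) + B(4) − 3 = -1 − 2560 − 3 = -2564, attained at (-1, 4).

-2564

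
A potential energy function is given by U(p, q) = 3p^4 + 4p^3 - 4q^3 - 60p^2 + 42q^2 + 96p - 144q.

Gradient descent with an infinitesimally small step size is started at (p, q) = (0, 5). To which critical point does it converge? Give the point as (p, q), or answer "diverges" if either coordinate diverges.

diverges

U is separable, so gradient descent decouples: p follows -∂U/∂p, q follows -∂U/∂q.
∂U/∂p = 12(p - 2)(p - 1)(p + 4); at p=0 this is 96, so p decreases.
∂U/∂q = -12(q - 4)(q - 3); at q=5 this is -24, so q increases.
The q-coordinate has no critical point in that direction and runs off to infinity.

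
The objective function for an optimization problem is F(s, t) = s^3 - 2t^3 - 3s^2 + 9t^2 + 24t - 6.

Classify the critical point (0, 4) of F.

The mixed partial ∂²F/∂s∂t is 0, so the Hessian at any point is diag(F_ss, F_tt) = diag(6(s - 1), 6(-2t + 3)).
At (0, 4): H = diag(-6, -30).
Both eigenvalues are negative, so H is negative definite: a local maximum.

local maximum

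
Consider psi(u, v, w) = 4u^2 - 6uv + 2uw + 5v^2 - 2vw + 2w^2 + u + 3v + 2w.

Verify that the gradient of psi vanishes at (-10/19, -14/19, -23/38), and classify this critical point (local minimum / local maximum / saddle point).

∇psi = (8u - 6v + 2w + 1, -6u + 10v - 2w + 3, 2u - 2v + 4w + 2); substituting (-10/19, -14/19, -23/38) gives ∇psi = (0, 0, 0), so (-10/19, -14/19, -23/38) is indeed a critical point.
The Hessian is constant: H = [[8, -6, 2], [-6, 10, -2], [2, -2, 4]].
Leading principal minors: Δ₁ = 8, Δ₂ = 44, Δ₃ = 152.
All leading minors are positive, so H is positive definite: a local minimum.

local minimum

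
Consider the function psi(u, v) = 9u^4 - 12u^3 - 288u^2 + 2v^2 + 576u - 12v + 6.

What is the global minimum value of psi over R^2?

-3852

psi(u,v) separates as P(u) + Q(v) + 6, so its minimum is min P + min Q + 6.
P'(u) = 36(u - 4)(u - 1)(u + 4) vanishes at u ∈ {-4, 1, 4}; Q'(v) = 4v - 12 vanishes at v ∈ {3}.
Local minima of P (where P''>0): P(-4)=-3840, P(4)=-768. Local minima of Q: Q(3)=-18.
So the global minimum of psi is P(-4) + Q(3) + 6 = -3840 − 18 + 6 = -3852, attained at (-4, 3).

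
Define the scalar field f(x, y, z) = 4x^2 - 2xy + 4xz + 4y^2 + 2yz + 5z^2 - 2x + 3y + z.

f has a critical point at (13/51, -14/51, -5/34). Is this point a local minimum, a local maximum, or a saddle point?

local minimum

The Hessian is constant: H = [[8, -2, 4], [-2, 8, 2], [4, 2, 10]].
Leading principal minors: Δ₁ = 8, Δ₂ = 60, Δ₃ = 408.
All leading minors are positive, so H is positive definite: a local minimum.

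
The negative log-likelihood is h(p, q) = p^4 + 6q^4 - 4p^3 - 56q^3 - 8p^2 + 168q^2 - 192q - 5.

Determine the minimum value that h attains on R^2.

h(p,q) separates as A(p) + B(q) − 5, so its minimum is min A + min B − 5.
A'(p) = 4p(p - 4)(p + 1) vanishes at p ∈ {-1, 0, 4}; B'(q) = 24(q - 4)(q - 2)(q - 1) vanishes at q ∈ {1, 2, 4}.
Local minima of A (where A''>0): A(-1)=-3, A(4)=-128. Local minima of B: B(1)=-74, B(4)=-128.
So the global minimum of h is A(4) + B(4) − 5 = -128 − 128 − 5 = -261, attained at (4, 4).

-261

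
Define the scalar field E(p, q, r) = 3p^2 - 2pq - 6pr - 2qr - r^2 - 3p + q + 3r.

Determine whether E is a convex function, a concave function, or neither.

E is quadratic, so its Hessian is the constant matrix H = [[6, -2, -6], [-2, 0, -2], [-6, -2, -2]].
Leading principal minors: 6, -4, -64.
Neither pattern holds ⇒ H is indefinite ⇒ neither convex nor concave.

neither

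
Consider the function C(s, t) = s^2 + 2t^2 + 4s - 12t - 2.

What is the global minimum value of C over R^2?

-24

C(s,t) separates as P(s) + Q(t) − 2, so its minimum is min P + min Q − 2.
P'(s) = 2s + 4 vanishes at s ∈ {-2}; Q'(t) = 4(t - 3) vanishes at t ∈ {3}.
Local minima of P (where P''>0): P(-2)=-4. Local minima of Q: Q(3)=-18.
So the global minimum of C is P(-2) + Q(3) − 2 = -4 − 18 − 2 = -24, attained at (-2, 3).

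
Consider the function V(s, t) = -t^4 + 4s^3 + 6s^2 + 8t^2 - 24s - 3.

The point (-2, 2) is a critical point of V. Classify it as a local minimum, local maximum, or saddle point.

local maximum

The mixed partial ∂²V/∂s∂t is 0, so the Hessian at any point is diag(V_ss, V_tt) = diag(12(2s + 1), 4(-3t^2 + 4)).
At (-2, 2): H = diag(-36, -32).
Both eigenvalues are negative, so H is negative definite: a local maximum.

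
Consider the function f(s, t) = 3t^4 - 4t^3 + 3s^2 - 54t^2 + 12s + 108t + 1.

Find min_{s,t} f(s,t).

f(s,t) separates as P(s) + Q(t) + 1, so its minimum is min P + min Q + 1.
P'(s) = 6s + 12 vanishes at s ∈ {-2}; Q'(t) = 12(t - 3)(t - 1)(t + 3) vanishes at t ∈ {-3, 1, 3}.
Local minima of P (where P''>0): P(-2)=-12. Local minima of Q: Q(-3)=-459, Q(3)=-27.
So the global minimum of f is P(-2) + Q(-3) + 1 = -12 − 459 + 1 = -470, attained at (-2, -3).

-470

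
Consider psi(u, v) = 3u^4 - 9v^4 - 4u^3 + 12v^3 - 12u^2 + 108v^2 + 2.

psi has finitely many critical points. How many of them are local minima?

psi separates as a function of u plus a function of v, so ∇psi=0 decouples.
∂psi/∂u = 12u(u - 2)(u + 1) = 0 at u ∈ {-1, 0, 2}; ∂psi/∂v = -36v(v - 3)(v + 2) = 0 at v ∈ {-2, 0, 3}.
The Hessian is diagonal: diag(psi_uu, psi_vv). Second derivatives: psi_uu(-1)=36, psi_uu(0)=-24, psi_uu(2)=72; psi_vv(-2)=-360, psi_vv(0)=216, psi_vv(3)=-540.
Local minima occur where both diagonal entries positive: (-1, 0), (2, 0). Count: 2.

2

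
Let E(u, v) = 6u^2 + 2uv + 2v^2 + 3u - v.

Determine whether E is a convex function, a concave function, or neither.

convex

E is quadratic, so its Hessian is the constant matrix H = [[12, 2], [2, 4]].
det(H) = 44, tr(H) = 16.
det(H) > 0 and tr(H) > 0, so H is positive definite everywhere: convex.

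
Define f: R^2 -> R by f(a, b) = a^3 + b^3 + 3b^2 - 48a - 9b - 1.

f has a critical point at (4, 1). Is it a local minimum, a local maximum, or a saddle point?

The mixed partial ∂²f/∂a∂b is 0, so the Hessian at any point is diag(f_aa, f_bb) = diag(6a, 6(b + 1)).
At (4, 1): H = diag(24, 12).
Both eigenvalues are positive, so H is positive definite: a local minimum.

local minimum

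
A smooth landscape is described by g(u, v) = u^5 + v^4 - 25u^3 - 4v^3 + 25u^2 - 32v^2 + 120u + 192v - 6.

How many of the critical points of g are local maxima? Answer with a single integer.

2

g separates as a function of u plus a function of v, so ∇g=0 decouples.
∂g/∂u = 5(u - 3)(u - 2)(u + 1)(u + 4) = 0 at u ∈ {-4, -1, 2, 3}; ∂g/∂v = 4(v - 4)(v - 3)(v + 4) = 0 at v ∈ {-4, 3, 4}.
The Hessian is diagonal: diag(g_uu, g_vv). Second derivatives: g_uu(-4)=-630, g_uu(-1)=180, g_uu(2)=-90, g_uu(3)=140; g_vv(-4)=224, g_vv(3)=-28, g_vv(4)=32.
Local maxima occur where both diagonal entries negative: (-4, 3), (2, 3). Count: 2.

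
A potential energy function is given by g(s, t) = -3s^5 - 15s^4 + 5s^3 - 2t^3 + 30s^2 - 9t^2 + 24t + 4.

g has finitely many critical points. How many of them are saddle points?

g separates as a function of s plus a function of t, so ∇g=0 decouples.
∂g/∂s = -15s(s - 1)(s + 1)(s + 4) = 0 at s ∈ {-4, -1, 0, 1}; ∂g/∂t = -6(t - 1)(t + 4) = 0 at t ∈ {-4, 1}.
The Hessian is diagonal: diag(g_ss, g_tt). Second derivatives: g_ss(-4)=900, g_ss(-1)=-90, g_ss(0)=60, g_ss(1)=-150; g_tt(-4)=30, g_tt(1)=-30.
Saddle points occur where the two diagonal entries have opposite signs: (-4, 1), (-1, -4), (0, 1), (1, -4). Count: 4.

4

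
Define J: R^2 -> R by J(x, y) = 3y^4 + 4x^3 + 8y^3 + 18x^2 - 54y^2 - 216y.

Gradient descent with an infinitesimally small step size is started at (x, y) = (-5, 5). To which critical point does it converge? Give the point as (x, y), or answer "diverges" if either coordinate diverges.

diverges

J is separable, so gradient descent decouples: x follows -∂J/∂x, y follows -∂J/∂y.
∂J/∂x = 12x(x + 3); at x=-5 this is 120, so x decreases.
∂J/∂y = 12(y - 3)(y + 2)(y + 3); at y=5 this is 1344, so y decreases.
The x-coordinate has no critical point in that direction and runs off to infinity.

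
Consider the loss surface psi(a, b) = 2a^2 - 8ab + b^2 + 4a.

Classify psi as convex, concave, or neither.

neither

psi is quadratic, so its Hessian is the constant matrix H = [[4, -8], [-8, 2]].
det(H) = -56, tr(H) = 6.
det(H) < 0, so H is indefinite: neither convex nor concave.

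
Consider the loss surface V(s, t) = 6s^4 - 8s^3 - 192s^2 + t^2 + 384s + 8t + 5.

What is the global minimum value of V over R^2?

V(s,t) separates as P(s) + Q(t) + 5, so its minimum is min P + min Q + 5.
P'(s) = 24(s - 4)(s - 1)(s + 4) vanishes at s ∈ {-4, 1, 4}; Q'(t) = 2(t + 4) vanishes at t ∈ {-4}.
Local minima of P (where P''>0): P(-4)=-2560, P(4)=-512. Local minima of Q: Q(-4)=-16.
So the global minimum of V is P(-4) + Q(-4) + 5 = -2560 − 16 + 5 = -2571, attained at (-4, -4).

-2571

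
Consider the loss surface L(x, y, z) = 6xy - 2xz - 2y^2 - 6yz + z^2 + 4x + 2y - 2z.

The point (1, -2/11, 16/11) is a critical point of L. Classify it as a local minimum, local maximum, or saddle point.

The Hessian is constant: H = [[0, 6, -2], [6, -4, -6], [-2, -6, 2]].
Leading principal minors: Δ₁ = 0, Δ₂ = -36, Δ₃ = 88.
The minors fit neither the all-positive nor the alternating-sign pattern, so H is indefinite: a saddle point.

saddle point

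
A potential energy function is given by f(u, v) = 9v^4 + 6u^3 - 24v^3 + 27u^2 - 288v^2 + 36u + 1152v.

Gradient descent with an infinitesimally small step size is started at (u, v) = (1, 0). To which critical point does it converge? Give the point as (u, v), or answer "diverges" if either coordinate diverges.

f is separable, so gradient descent decouples: u follows -∂f/∂u, v follows -∂f/∂v.
∂f/∂u = 18(u + 1)(u + 2); at u=1 this is 108, so u decreases.
∂f/∂v = 36(v - 4)(v - 2)(v + 4); at v=0 this is 1152, so v decreases.
u converges to its nearest critical value -1 (a local min of the u-part); v converges to -4. The iterate converges to (-1, -4).

(-1, -4)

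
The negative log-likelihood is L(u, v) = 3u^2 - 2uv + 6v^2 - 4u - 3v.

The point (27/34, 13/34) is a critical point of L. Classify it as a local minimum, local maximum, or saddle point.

The Hessian of L is constant: H = [[6, -2], [-2, 12]].
det(H) = 6·12 − (-2)² = 68.
det(H) > 0 and tr(H) = 18 > 0, so H is positive definite and the point is a local minimum.

local minimum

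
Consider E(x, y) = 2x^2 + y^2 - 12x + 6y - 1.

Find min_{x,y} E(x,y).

E(x,y) separates as P(x) + Q(y) − 1, so its minimum is min P + min Q − 1.
P'(x) = 4x - 12 vanishes at x ∈ {3}; Q'(y) = 2y + 6 vanishes at y ∈ {-3}.
Local minima of P (where P''>0): P(3)=-18. Local minima of Q: Q(-3)=-9.
So the global minimum of E is P(3) + Q(-3) − 1 = -18 − 9 − 1 = -28, attained at (3, -3).

-28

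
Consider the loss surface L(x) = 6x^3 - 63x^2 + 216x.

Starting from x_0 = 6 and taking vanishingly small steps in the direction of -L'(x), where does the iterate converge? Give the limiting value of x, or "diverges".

L'(x) = 18(x - 4)(x - 3), so L'(6) = 108.
Gradient descent moves in the -L' direction, i.e. x is decreasing.
The nearest critical point in that direction is x = 4, where L'' = 18 > 0 (a local minimum). The iterate converges there.

4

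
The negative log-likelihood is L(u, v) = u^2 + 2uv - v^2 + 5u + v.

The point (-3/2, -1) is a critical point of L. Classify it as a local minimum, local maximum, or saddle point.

saddle point

The Hessian of L is constant: H = [[2, 2], [2, -2]].
det(H) = 2·(-2) − 2² = -8.
Since det(H) < 0, H is indefinite and the critical point is a saddle point.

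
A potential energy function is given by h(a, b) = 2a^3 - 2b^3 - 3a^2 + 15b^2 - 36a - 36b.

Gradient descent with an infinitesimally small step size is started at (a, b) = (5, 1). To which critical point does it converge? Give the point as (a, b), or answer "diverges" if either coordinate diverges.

h is separable, so gradient descent decouples: a follows -∂h/∂a, b follows -∂h/∂b.
∂h/∂a = 6(a - 3)(a + 2); at a=5 this is 84, so a decreases.
∂h/∂b = -6(b - 3)(b - 2); at b=1 this is -12, so b increases.
a converges to its nearest critical value 3 (a local min of the a-part); b converges to 2. The iterate converges to (3, 2).

(3, 2)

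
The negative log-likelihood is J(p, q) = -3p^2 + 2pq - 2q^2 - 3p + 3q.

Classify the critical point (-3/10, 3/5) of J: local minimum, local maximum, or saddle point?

local maximum

The Hessian of J is constant: H = [[-6, 2], [2, -4]].
det(H) = (-6)·(-4) − 2² = 20.
det(H) > 0 and tr(H) = -10 < 0, so H is negative definite and the point is a local maximum.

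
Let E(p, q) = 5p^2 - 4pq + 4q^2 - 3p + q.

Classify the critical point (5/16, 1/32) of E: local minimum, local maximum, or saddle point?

The Hessian of E is constant: H = [[10, -4], [-4, 8]].
det(H) = 10·8 − (-4)² = 64.
det(H) > 0 and tr(H) = 18 > 0, so H is positive definite and the point is a local minimum.

local minimum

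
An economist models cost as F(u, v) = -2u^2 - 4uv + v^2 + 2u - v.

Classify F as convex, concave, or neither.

neither

F is quadratic, so its Hessian is the constant matrix H = [[-4, -4], [-4, 2]].
det(H) = -24, tr(H) = -2.
det(H) < 0, so H is indefinite: neither convex nor concave.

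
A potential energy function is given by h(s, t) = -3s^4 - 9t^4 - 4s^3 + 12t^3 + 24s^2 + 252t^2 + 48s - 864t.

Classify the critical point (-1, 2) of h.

The mixed partial ∂²h/∂s∂t is 0, so the Hessian at any point is diag(h_ss, h_tt) = diag(12(-3s^2 - 2s + 4), 36(-3t^2 + 2t + 14)).
At (-1, 2): H = diag(36, 216).
Both eigenvalues are positive, so H is positive definite: a local minimum.

local minimum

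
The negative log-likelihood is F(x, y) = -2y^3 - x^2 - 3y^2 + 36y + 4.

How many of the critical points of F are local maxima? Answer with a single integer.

F separates as a function of x plus a function of y, so ∇F=0 decouples.
∂F/∂x = -2x = 0 at x ∈ {0}; ∂F/∂y = -6(y - 2)(y + 3) = 0 at y ∈ {-3, 2}.
The Hessian is diagonal: diag(F_xx, F_yy). Second derivatives: F_xx(0)=-2; F_yy(-3)=30, F_yy(2)=-30.
Local maxima occur where both diagonal entries negative: (0, 2). Count: 1.

1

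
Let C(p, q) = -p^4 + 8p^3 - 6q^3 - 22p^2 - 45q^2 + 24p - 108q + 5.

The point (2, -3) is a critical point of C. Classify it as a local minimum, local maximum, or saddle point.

local minimum

The mixed partial ∂²C/∂p∂q is 0, so the Hessian at any point is diag(C_pp, C_qq) = diag(4(-3p^2 + 12p - 11), -18(2q + 5)).
At (2, -3): H = diag(4, 18).
Both eigenvalues are positive, so H is positive definite: a local minimum.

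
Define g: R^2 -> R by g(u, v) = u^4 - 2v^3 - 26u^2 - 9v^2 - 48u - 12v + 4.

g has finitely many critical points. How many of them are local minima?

g separates as a function of u plus a function of v, so ∇g=0 decouples.
∂g/∂u = 4(u - 4)(u + 1)(u + 3) = 0 at u ∈ {-3, -1, 4}; ∂g/∂v = -6(v + 1)(v + 2) = 0 at v ∈ {-2, -1}.
The Hessian is diagonal: diag(g_uu, g_vv). Second derivatives: g_uu(-3)=56, g_uu(-1)=-40, g_uu(4)=140; g_vv(-2)=6, g_vv(-1)=-6.
Local minima occur where both diagonal entries positive: (-3, -2), (4, -2). Count: 2.

2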